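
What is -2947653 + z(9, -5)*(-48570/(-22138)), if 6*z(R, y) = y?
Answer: -65255182589/22138 ≈ -2.9477e+6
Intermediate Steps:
z(R, y) = y/6
-2947653 + z(9, -5)*(-48570/(-22138)) = -2947653 + ((⅙)*(-5))*(-48570/(-22138)) = -2947653 - (-40475)*(-1)/22138 = -2947653 - ⅚*24285/11069 = -2947653 - 40475/22138 = -65255182589/22138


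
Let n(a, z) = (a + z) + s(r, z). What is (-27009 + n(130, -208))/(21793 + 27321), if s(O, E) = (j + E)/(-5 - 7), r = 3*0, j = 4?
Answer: -13535/24557 ≈ -0.55117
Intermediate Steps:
r = 0
s(O, E) = -⅓ - E/12 (s(O, E) = (4 + E)/(-5 - 7) = (4 + E)/(-12) = (4 + E)*(-1/12) = -⅓ - E/12)
n(a, z) = -⅓ + a + 11*z/12 (n(a, z) = (a + z) + (-⅓ - z/12) = -⅓ + a + 11*z/12)
(-27009 + n(130, -208))/(21793 + 27321) = (-27009 + (-⅓ + 130 + (11/12)*(-208)))/(21793 + 27321) = (-27009 + (-⅓ + 130 - 572/3))/49114 = (-27009 - 61)*(1/49114) = -27070*1/49114 = -13535/24557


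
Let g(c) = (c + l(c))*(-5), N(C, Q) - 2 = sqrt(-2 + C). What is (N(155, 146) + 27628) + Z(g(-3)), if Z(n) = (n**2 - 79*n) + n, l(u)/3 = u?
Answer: 26550 + 3*sqrt(17) ≈ 26562.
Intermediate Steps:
N(C, Q) = 2 + sqrt(-2 + C)
l(u) = 3*u
g(c) = -20*c (g(c) = (c + 3*c)*(-5) = (4*c)*(-5) = -20*c)
Z(n) = n**2 - 78*n
(N(155, 146) + 27628) + Z(g(-3)) = ((2 + sqrt(-2 + 155)) + 27628) + (-20*(-3))*(-78 - 20*(-3)) = ((2 + sqrt(153)) + 27628) + 60*(-78 + 60) = ((2 + 3*sqrt(17)) + 27628) + 60*(-18) = (27630 + 3*sqrt(17)) - 1080 = 26550 + 3*sqrt(17)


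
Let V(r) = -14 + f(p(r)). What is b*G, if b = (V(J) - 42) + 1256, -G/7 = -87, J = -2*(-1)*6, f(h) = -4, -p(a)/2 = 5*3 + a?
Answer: 728364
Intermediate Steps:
p(a) = -30 - 2*a (p(a) = -2*(5*3 + a) = -2*(15 + a) = -30 - 2*a)
J = 12 (J = 2*6 = 12)
V(r) = -18 (V(r) = -14 - 4 = -18)
G = 609 (G = -7*(-87) = 609)
b = 1196 (b = (-18 - 42) + 1256 = -60 + 1256 = 1196)
b*G = 1196*609 = 728364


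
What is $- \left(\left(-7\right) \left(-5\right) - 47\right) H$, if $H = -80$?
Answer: $-960$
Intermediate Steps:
$- \left(\left(-7\right) \left(-5\right) - 47\right) H = - \left(\left(-7\right) \left(-5\right) - 47\right) \left(-80\right) = - \left(35 - 47\right) \left(-80\right) = - \left(-12\right) \left(-80\right) = \left(-1\right) 960 = -960$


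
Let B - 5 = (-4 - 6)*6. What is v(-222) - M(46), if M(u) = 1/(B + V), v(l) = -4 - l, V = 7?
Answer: 10465/48 ≈ 218.02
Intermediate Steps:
B = -55 (B = 5 + (-4 - 6)*6 = 5 - 10*6 = 5 - 60 = -55)
M(u) = -1/48 (M(u) = 1/(-55 + 7) = 1/(-48) = -1/48)
v(-222) - M(46) = (-4 - 1*(-222)) - 1*(-1/48) = (-4 + 222) + 1/48 = 218 + 1/48 = 10465/48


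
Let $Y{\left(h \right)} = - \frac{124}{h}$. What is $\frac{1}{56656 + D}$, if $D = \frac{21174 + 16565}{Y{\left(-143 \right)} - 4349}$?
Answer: $\frac{621783}{35222340971} \approx 1.7653 \cdot 10^{-5}$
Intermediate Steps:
$D = - \frac{5396677}{621783}$ ($D = \frac{21174 + 16565}{- \frac{124}{-143} - 4349} = \frac{37739}{\left(-124\right) \left(- \frac{1}{143}\right) - 4349} = \frac{37739}{\frac{124}{143} - 4349} = \frac{37739}{- \frac{621783}{143}} = 37739 \left(- \frac{143}{621783}\right) = - \frac{5396677}{621783} \approx -8.6794$)
$\frac{1}{56656 + D} = \frac{1}{56656 - \frac{5396677}{621783}} = \frac{1}{\frac{35222340971}{621783}} = \frac{621783}{35222340971}$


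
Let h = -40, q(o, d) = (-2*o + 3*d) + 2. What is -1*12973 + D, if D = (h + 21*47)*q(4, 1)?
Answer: -15814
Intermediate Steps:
q(o, d) = 2 - 2*o + 3*d
D = -2841 (D = (-40 + 21*47)*(2 - 2*4 + 3*1) = (-40 + 987)*(2 - 8 + 3) = 947*(-3) = -2841)
-1*12973 + D = -1*12973 - 2841 = -12973 - 2841 = -15814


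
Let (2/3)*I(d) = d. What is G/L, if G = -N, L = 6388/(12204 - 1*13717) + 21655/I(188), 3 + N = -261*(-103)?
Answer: -11468782080/30962599 ≈ -370.41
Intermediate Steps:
N = 26880 (N = -3 - 261*(-103) = -3 + 26883 = 26880)
I(d) = 3*d/2
L = 30962599/426666 (L = 6388/(12204 - 1*13717) + 21655/(((3/2)*188)) = 6388/(12204 - 13717) + 21655/282 = 6388/(-1513) + 21655*(1/282) = 6388*(-1/1513) + 21655/282 = -6388/1513 + 21655/282 = 30962599/426666 ≈ 72.569)
G = -26880 (G = -1*26880 = -26880)
G/L = -26880/30962599/426666 = -26880*426666/30962599 = -11468782080/30962599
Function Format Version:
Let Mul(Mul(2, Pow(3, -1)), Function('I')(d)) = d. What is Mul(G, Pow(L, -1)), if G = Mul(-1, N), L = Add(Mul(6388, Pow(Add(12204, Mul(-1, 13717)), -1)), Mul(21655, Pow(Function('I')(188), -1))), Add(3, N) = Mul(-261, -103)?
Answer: Rational(-11468782080, 30962599) ≈ -370.41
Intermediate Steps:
N = 26880 (N = Add(-3, Mul(-261, -103)) = Add(-3, 26883) = 26880)
Function('I')(d) = Mul(Rational(3, 2), d)
L = Rational(30962599, 426666) (L = Add(Mul(6388, Pow(Add(12204, Mul(-1, 13717)), -1)), Mul(21655, Pow(Mul(Rational(3, 2), 188), -1))) = Add(Mul(6388, Pow(Add(12204, -13717), -1)), Mul(21655, Pow(282, -1))) = Add(Mul(6388, Pow(-1513, -1)), Mul(21655, Rational(1, 282))) = Add(Mul(6388, Rational(-1, 1513)), Rational(21655, 282)) = Add(Rational(-6388, 1513), Rational(21655, 282)) = Rational(30962599, 426666) ≈ 72.569)
G = -26880 (G = Mul(-1, 26880) = -26880)
Mul(G, Pow(L, -1)) = Mul(-26880, Pow(Rational(30962599, 426666), -1)) = Mul(-26880, Rational(426666, 30962599)) = Rational(-11468782080, 30962599)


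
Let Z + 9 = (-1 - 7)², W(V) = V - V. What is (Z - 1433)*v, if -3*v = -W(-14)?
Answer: 0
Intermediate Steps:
W(V) = 0
Z = 55 (Z = -9 + (-1 - 7)² = -9 + (-8)² = -9 + 64 = 55)
v = 0 (v = -(-1)*0/3 = -⅓*0 = 0)
(Z - 1433)*v = (55 - 1433)*0 = -1378*0 = 0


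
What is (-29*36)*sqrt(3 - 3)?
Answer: 0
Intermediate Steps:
(-29*36)*sqrt(3 - 3) = -1044*sqrt(0) = -1044*0 = 0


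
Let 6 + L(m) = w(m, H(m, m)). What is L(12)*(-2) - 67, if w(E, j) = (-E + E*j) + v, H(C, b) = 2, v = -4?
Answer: -71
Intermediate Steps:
w(E, j) = -4 - E + E*j (w(E, j) = (-E + E*j) - 4 = -4 - E + E*j)
L(m) = -10 + m (L(m) = -6 + (-4 - m + m*2) = -6 + (-4 - m + 2*m) = -6 + (-4 + m) = -10 + m)
L(12)*(-2) - 67 = (-10 + 12)*(-2) - 67 = 2*(-2) - 67 = -4 - 67 = -71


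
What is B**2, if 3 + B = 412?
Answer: 167281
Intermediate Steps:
B = 409 (B = -3 + 412 = 409)
B**2 = 409**2 = 167281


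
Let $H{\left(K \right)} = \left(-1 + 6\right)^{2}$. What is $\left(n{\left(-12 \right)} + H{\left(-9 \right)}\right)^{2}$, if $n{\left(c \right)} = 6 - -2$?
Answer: $1089$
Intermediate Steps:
$H{\left(K \right)} = 25$ ($H{\left(K \right)} = 5^{2} = 25$)
$n{\left(c \right)} = 8$ ($n{\left(c \right)} = 6 + 2 = 8$)
$\left(n{\left(-12 \right)} + H{\left(-9 \right)}\right)^{2} = \left(8 + 25\right)^{2} = 33^{2} = 1089$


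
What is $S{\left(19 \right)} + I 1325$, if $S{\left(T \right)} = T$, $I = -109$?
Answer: $-144406$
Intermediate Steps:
$S{\left(19 \right)} + I 1325 = 19 - 144425 = -144406$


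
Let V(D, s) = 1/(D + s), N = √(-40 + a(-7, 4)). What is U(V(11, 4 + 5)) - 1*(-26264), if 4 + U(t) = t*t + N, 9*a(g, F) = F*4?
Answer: 10504001/400 + 2*I*√86/3 ≈ 26260.0 + 6.1824*I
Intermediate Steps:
a(g, F) = 4*F/9 (a(g, F) = (F*4)/9 = (4*F)/9 = 4*F/9)
N = 2*I*√86/3 (N = √(-40 + (4/9)*4) = √(-40 + 16/9) = √(-344/9) = 2*I*√86/3 ≈ 6.1824*I)
U(t) = -4 + t² + 2*I*√86/3 (U(t) = -4 + (t*t + 2*I*√86/3) = -4 + (t² + 2*I*√86/3) = -4 + t² + 2*I*√86/3)
U(V(11, 4 + 5)) - 1*(-26264) = (-4 + (1/(11 + (4 + 5)))² + 2*I*√86/3) - 1*(-26264) = (-4 + (1/(11 + 9))² + 2*I*√86/3) + 26264 = (-4 + (1/20)² + 2*I*√86/3) + 26264 = (-4 + 1/400 + 2*I*√86/3) + 26264 = (-1599/400 + 2*I*√86/3) + 26264 = 10504001/400 + 2*I*√86/3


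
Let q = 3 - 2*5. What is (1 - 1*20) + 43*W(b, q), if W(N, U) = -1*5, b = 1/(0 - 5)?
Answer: -234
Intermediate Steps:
q = -7 (q = 3 - 10 = -7)
b = -⅕ (b = 1/(-5) = -⅕ ≈ -0.20000)
W(N, U) = -5
(1 - 1*20) + 43*W(b, q) = (1 - 1*20) + 43*(-5) = (1 - 20) - 215 = -19 - 215 = -234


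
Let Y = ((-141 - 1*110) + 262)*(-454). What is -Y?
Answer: 4994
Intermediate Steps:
Y = -4994 (Y = ((-141 - 110) + 262)*(-454) = (-251 + 262)*(-454) = 11*(-454) = -4994)
-Y = -1*(-4994) = 4994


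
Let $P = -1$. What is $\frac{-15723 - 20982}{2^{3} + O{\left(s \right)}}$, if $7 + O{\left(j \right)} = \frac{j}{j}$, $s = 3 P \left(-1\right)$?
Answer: $- \frac{36705}{2} \approx -18353.0$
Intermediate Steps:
$s = 3$ ($s = 3 \left(-1\right) \left(-1\right) = \left(-3\right) \left(-1\right) = 3$)
$O{\left(j \right)} = -6$ ($O{\left(j \right)} = -7 + \frac{j}{j} = -7 + 1 = -6$)
$\frac{-15723 - 20982}{2^{3} + O{\left(s \right)}} = \frac{-15723 - 20982}{2^{3} - 6} = - \frac{36705}{8 - 6} = - \frac{36705}{2}$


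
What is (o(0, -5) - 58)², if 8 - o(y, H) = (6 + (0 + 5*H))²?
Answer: 168921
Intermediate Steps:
o(y, H) = 8 - (6 + 5*H)² (o(y, H) = 8 - (6 + (0 + 5*H))² = 8 - (6 + 5*H)²)
(o(0, -5) - 58)² = ((8 - (6 + 5*(-5))²) - 58)² = ((8 - (6 - 25)²) - 58)² = ((8 - 1*(-19)²) - 58)² = ((8 - 1*361) - 58)² = ((8 - 361) - 58)² = (-353 - 58)² = (-411)² = 168921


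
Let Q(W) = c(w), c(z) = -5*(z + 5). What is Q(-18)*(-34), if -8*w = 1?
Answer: 3315/4 ≈ 828.75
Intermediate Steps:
w = -1/8 (w = -1/8*1 = -1/8 ≈ -0.12500)
c(z) = -25 - 5*z (c(z) = -5*(5 + z) = -25 - 5*z)
Q(W) = -195/8 (Q(W) = -25 - 5*(-1/8) = -25 + 5/8 = -195/8)
Q(-18)*(-34) = -195/8*(-34) = 3315/4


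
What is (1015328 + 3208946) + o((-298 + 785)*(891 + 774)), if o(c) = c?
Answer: 5035129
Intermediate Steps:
(1015328 + 3208946) + o((-298 + 785)*(891 + 774)) = (1015328 + 3208946) + (-298 + 785)*(891 + 774) = 4224274 + 487*1665 = 4224274 + 810855 = 5035129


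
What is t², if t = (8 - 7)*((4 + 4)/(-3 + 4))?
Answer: 64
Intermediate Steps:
t = 8 (t = 1*(8/1) = 1*(8*1) = 1*8 = 8)
t² = 8² = 64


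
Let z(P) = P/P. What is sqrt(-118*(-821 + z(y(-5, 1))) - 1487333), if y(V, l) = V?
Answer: I*sqrt(1390573) ≈ 1179.2*I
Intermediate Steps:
z(P) = 1
sqrt(-118*(-821 + z(y(-5, 1))) - 1487333) = sqrt(-118*(-821 + 1) - 1487333) = sqrt(-118*(-820) - 1487333) = sqrt(96760 - 1487333) = sqrt(-1390573) = I*sqrt(1390573)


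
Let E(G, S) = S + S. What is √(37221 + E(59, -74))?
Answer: √37073 ≈ 192.54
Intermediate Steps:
E(G, S) = 2*S
√(37221 + E(59, -74)) = √(37221 + 2*(-74)) = √(37221 - 148) = √37073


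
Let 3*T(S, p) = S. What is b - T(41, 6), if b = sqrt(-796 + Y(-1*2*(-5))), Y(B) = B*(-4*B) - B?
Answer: -41/3 + 3*I*sqrt(134) ≈ -13.667 + 34.728*I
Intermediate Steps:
T(S, p) = S/3
Y(B) = -B - 4*B**2 (Y(B) = -4*B**2 - B = -B - 4*B**2)
b = 3*I*sqrt(134) (b = sqrt(-796 - -1*2*(-5)*(1 + 4*(-1*2*(-5)))) = sqrt(-796 - (-2*(-5))*(1 + 4*(-2*(-5)))) = sqrt(-796 - 1*10*(1 + 4*10)) = sqrt(-796 - 1*10*(1 + 40)) = sqrt(-796 - 1*10*41) = sqrt(-796 - 410) = sqrt(-1206) = 3*I*sqrt(134) ≈ 34.728*I)
b - T(41, 6) = 3*I*sqrt(134) - 41/3 = -41/3 + 3*I*sqrt(134)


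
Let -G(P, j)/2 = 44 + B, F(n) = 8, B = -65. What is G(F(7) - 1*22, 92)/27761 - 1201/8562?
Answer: -32981357/237689682 ≈ -0.13876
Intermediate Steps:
G(P, j) = 42 (G(P, j) = -2*(44 - 65) = -2*(-21) = 42)
G(F(7) - 1*22, 92)/27761 - 1201/8562 = 42/27761 - 1201/8562 = -32981357/237689682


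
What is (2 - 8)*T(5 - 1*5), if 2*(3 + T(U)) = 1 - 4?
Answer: 27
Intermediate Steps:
T(U) = -9/2 (T(U) = -3 + (1 - 4)/2 = -3 + (½)*(-3) = -3 - 3/2 = -9/2)
(2 - 8)*T(5 - 1*5) = (2 - 8)*(-9/2) = -6*(-9/2) = 27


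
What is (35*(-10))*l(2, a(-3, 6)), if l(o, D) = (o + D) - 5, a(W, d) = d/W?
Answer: 1750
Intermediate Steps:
l(o, D) = -5 + D + o (l(o, D) = (D + o) - 5 = -5 + D + o)
(35*(-10))*l(2, a(-3, 6)) = (35*(-10))*(-5 + 6/(-3) + 2) = -350*(-5 + 6*(-⅓) + 2) = -350*(-5 - 2 + 2) = -350*(-5) = 1750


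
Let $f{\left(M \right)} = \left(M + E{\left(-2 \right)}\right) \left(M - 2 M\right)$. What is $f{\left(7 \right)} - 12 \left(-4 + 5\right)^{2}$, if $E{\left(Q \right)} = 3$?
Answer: $-82$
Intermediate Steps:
$f{\left(M \right)} = - M \left(3 + M\right)$ ($f{\left(M \right)} = \left(M + 3\right) \left(M - 2 M\right) = \left(3 + M\right) \left(- M\right) = - M \left(3 + M\right)$)
$f{\left(7 \right)} - 12 \left(-4 + 5\right)^{2} = \left(-1\right) 7 \left(3 + 7\right) - 12 \left(-4 + 5\right)^{2} = \left(-1\right) 7 \cdot 10 - 12 \cdot 1^{2} = -70 - 12 = -82$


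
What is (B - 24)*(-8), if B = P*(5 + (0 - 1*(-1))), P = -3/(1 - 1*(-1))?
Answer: 264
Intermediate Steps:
P = -3/2 (P = -3/(1 + 1) = -3/2 ≈ -1.5000)
B = -9 (B = -3*(5 + (0 - 1*(-1)))/2 = -3*(5 + (0 + 1))/2 = -3*(5 + 1)/2 = -3/2*6 = -9)
(B - 24)*(-8) = (-9 - 24)*(-8) = -33*(-8) = 264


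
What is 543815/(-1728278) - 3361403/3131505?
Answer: -7512398245609/5412111198390 ≈ -1.3881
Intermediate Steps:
543815/(-1728278) - 3361403/3131505 = 543815*(-1/1728278) - 3361403*1/3131505 = -543815/1728278 - 3361403/3131505 = -7512398245609/5412111198390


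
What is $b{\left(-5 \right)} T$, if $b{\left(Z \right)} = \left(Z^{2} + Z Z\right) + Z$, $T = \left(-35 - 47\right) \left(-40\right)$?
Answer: $147600$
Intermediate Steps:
$T = 3280$ ($T = \left(-82\right) \left(-40\right) = 3280$)
$b{\left(Z \right)} = Z + 2 Z^{2}$ ($b{\left(Z \right)} = \left(Z^{2} + Z^{2}\right) + Z = 2 Z^{2} + Z = Z + 2 Z^{2}$)
$b{\left(-5 \right)} T = - 5 \left(1 + 2 \left(-5\right)\right) 3280 = - 5 \left(1 - 10\right) 3280 = \left(-5\right) \left(-9\right) 3280 = 45 \cdot 3280 = 147600$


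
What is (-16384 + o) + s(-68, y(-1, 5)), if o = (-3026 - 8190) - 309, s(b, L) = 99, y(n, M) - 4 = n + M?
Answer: -27810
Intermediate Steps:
y(n, M) = 4 + M + n (y(n, M) = 4 + (n + M) = 4 + (M + n) = 4 + M + n)
o = -11525 (o = -11216 - 309 = -11525)
(-16384 + o) + s(-68, y(-1, 5)) = (-16384 - 11525) + 99 = -27909 + 99 = -27810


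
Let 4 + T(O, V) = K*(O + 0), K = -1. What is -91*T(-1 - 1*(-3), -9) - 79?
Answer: 467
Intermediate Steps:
T(O, V) = -4 - O (T(O, V) = -4 - (O + 0) = -4 - O)
-91*T(-1 - 1*(-3), -9) - 79 = -91*(-4 - (-1 - 1*(-3))) - 79 = -91*(-4 - (-1 + 3)) - 79 = -91*(-4 - 1*2) - 79 = -91*(-4 - 2) - 79 = -91*(-6) - 79 = 546 - 79 = 467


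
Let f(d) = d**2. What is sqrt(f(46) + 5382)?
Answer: sqrt(7498) ≈ 86.591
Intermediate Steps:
sqrt(f(46) + 5382) = sqrt(46**2 + 5382) = sqrt(2116 + 5382) = sqrt(7498)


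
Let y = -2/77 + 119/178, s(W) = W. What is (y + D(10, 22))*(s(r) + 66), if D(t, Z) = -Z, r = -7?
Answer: -17270775/13706 ≈ -1260.1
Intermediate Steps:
y = 8807/13706 (y = -2*1/77 + 119*(1/178) = -2/77 + 119/178 = 8807/13706 ≈ 0.64256)
(y + D(10, 22))*(s(r) + 66) = (8807/13706 - 1*22)*(-7 + 66) = (8807/13706 - 22)*59 = -292725/13706*59 = -17270775/13706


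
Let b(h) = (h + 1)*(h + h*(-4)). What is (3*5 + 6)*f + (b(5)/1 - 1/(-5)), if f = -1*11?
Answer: -1604/5 ≈ -320.80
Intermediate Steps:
b(h) = -3*h*(1 + h) (b(h) = (1 + h)*(h - 4*h) = (1 + h)*(-3*h) = -3*h*(1 + h))
f = -11
(3*5 + 6)*f + (b(5)/1 - 1/(-5)) = (3*5 + 6)*(-11) + (-3*5*(1 + 5)/1 - 1/(-5)) = (15 + 6)*(-11) + (-3*5*6*1 - 1*(-⅕)) = 21*(-11) + (-90*1 + ⅕) = -231 + (-90 + ⅕) = -231 - 449/5 = -1604/5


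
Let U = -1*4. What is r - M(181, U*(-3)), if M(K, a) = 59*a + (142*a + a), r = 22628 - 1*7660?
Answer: 12544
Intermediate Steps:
U = -4
r = 14968 (r = 22628 - 7660 = 14968)
M(K, a) = 202*a (M(K, a) = 59*a + 143*a = 202*a)
r - M(181, U*(-3)) = 14968 - 202*(-4*(-3)) = 14968 - 202*12 = 14968 - 1*2424 = 14968 - 2424 = 12544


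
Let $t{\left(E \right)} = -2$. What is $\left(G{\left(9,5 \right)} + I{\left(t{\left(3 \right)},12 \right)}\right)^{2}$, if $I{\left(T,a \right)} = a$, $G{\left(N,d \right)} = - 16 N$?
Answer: $17424$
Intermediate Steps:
$\left(G{\left(9,5 \right)} + I{\left(t{\left(3 \right)},12 \right)}\right)^{2} = \left(\left(-16\right) 9 + 12\right)^{2} = \left(-144 + 12\right)^{2} = \left(-132\right)^{2} = 17424$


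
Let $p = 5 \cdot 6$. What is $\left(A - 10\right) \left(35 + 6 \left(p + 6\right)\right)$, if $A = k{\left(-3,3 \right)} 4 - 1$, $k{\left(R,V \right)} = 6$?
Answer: $3263$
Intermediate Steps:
$p = 30$
$A = 23$ ($A = 6 \cdot 4 - 1 = 24 - 1 = 23$)
$\left(A - 10\right) \left(35 + 6 \left(p + 6\right)\right) = \left(23 - 10\right) \left(35 + 6 \left(30 + 6\right)\right) = \left(23 - 10\right) \left(35 + 6 \cdot 36\right) = 13 \left(35 + 216\right) = 13 \cdot 251 = 3263$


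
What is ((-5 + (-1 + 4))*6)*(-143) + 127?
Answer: 1843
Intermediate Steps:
((-5 + (-1 + 4))*6)*(-143) + 127 = ((-5 + 3)*6)*(-143) + 127 = -2*6*(-143) + 127 = -12*(-143) + 127 = 1716 + 127 = 1843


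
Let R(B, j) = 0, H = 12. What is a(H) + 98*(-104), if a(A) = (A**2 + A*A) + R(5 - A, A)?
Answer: -9904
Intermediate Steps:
a(A) = 2*A**2 (a(A) = (A**2 + A*A) + 0 = (A**2 + A**2) + 0 = 2*A**2 + 0 = 2*A**2)
a(H) + 98*(-104) = 2*12**2 + 98*(-104) = 2*144 - 10192 = 288 - 10192 = -9904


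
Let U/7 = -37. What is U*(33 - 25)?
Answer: -2072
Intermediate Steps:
U = -259 (U = 7*(-37) = -259)
U*(33 - 25) = -259*(33 - 25) = -259*8 = -2072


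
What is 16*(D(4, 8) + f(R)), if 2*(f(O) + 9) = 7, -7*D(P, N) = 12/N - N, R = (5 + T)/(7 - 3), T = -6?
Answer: -512/7 ≈ -73.143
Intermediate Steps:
R = -1/4 (R = (5 - 6)/(7 - 3) = -1/4 ≈ -0.25000)
D(P, N) = -12/(7*N) + N/7 (D(P, N) = -(12/N - N)/7 = -(-N + 12/N)/7 = -12/(7*N) + N/7)
f(O) = -11/2 (f(O) = -9 + (1/2)*7 = -9 + 7/2 = -11/2)
16*(D(4, 8) + f(R)) = 16*((1/7)*(-12 + 8**2)/8 - 11/2) = 16*((1/7)*(1/8)*(-12 + 64) - 11/2) = 16*((1/7)*(1/8)*52 - 11/2) = 16*(13/14 - 11/2) = 16*(-32/7) = -512/7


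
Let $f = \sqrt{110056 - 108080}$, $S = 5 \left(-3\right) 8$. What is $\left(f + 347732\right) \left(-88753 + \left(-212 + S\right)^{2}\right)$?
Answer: $7466153772 + 42942 \sqrt{494} \approx 7.4671 \cdot 10^{9}$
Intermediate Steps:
$S = -120$ ($S = \left(-15\right) 8 = -120$)
$f = 2 \sqrt{494}$ ($f = \sqrt{1976} = 2 \sqrt{494} \approx 44.452$)
$\left(f + 347732\right) \left(-88753 + \left(-212 + S\right)^{2}\right) = \left(2 \sqrt{494} + 347732\right) \left(-88753 + \left(-212 - 120\right)^{2}\right) = \left(347732 + 2 \sqrt{494}\right) \left(-88753 + \left(-332\right)^{2}\right) = \left(347732 + 2 \sqrt{494}\right) \left(-88753 + 110224\right) = \left(347732 + 2 \sqrt{494}\right) 21471 = 7466153772 + 42942 \sqrt{494}$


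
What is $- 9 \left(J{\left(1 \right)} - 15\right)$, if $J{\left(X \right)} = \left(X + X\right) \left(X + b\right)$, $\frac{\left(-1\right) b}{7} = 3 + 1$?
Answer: $621$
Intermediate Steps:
$b = -28$ ($b = - 7 \left(3 + 1\right) = \left(-7\right) 4 = -28$)
$J{\left(X \right)} = 2 X \left(-28 + X\right)$ ($J{\left(X \right)} = \left(X + X\right) \left(X - 28\right) = 2 X \left(-28 + X\right)$)
$- 9 \left(J{\left(1 \right)} - 15\right) = - 9 \left(2 \cdot 1 \left(-28 + 1\right) - 15\right) = - 9 \left(2 \cdot 1 \left(-27\right) - 15\right) = - 9 \left(-54 - 15\right) = \left(-9\right) \left(-69\right) = 621$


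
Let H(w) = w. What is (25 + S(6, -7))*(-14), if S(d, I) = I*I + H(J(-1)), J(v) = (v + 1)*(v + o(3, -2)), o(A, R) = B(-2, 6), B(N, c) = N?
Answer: -1036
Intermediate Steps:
o(A, R) = -2
J(v) = (1 + v)*(-2 + v) (J(v) = (v + 1)*(v - 2) = (1 + v)*(-2 + v))
S(d, I) = I**2 (S(d, I) = I*I + (-2 + (-1)**2 - 1*(-1)) = I**2 + (-2 + 1 + 1) = I**2 + 0 = I**2)
(25 + S(6, -7))*(-14) = (25 + (-7)**2)*(-14) = (25 + 49)*(-14) = 74*(-14) = -1036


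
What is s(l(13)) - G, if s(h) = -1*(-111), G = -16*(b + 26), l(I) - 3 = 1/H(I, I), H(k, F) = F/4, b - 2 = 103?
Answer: 2207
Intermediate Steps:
b = 105 (b = 2 + 103 = 105)
H(k, F) = F/4 (H(k, F) = F*(1/4) = F/4)
l(I) = 3 + 4/I (l(I) = 3 + 1/(I/4) = 3 + 4/I)
G = -2096 (G = -16*(105 + 26) = -16*131 = -2096)
s(h) = 111
s(l(13)) - G = 111 - 1*(-2096) = 111 + 2096 = 2207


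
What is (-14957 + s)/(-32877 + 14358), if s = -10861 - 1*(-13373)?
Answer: 12445/18519 ≈ 0.67201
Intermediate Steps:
s = 2512 (s = -10861 + 13373 = 2512)
(-14957 + s)/(-32877 + 14358) = (-14957 + 2512)/(-32877 + 14358) = -12445/(-18519) = -12445*(-1/18519) = 12445/18519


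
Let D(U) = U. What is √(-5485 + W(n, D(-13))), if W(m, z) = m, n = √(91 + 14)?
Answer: √(-5485 + √105) ≈ 73.992*I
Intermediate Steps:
n = √105 ≈ 10.247
√(-5485 + W(n, D(-13))) = √(-5485 + √105)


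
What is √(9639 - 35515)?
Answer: 2*I*√6469 ≈ 160.86*I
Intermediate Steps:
√(9639 - 35515) = √(-25876) = 2*I*√6469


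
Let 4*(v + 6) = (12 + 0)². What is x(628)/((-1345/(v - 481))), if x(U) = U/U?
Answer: 451/1345 ≈ 0.33532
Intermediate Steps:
v = 30 (v = -6 + (12 + 0)²/4 = -6 + (¼)*12² = -6 + (¼)*144 = -6 + 36 = 30)
x(U) = 1
x(628)/((-1345/(v - 481))) = 1/(-1345/(30 - 481)) = 1/(-1345/(-451)) = 1/(-1/451*(-1345)) = 1/(1345/451) = 1*(451/1345) = 451/1345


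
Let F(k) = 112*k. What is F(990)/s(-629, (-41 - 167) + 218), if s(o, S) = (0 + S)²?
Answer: 5544/5 ≈ 1108.8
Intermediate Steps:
s(o, S) = S²
F(990)/s(-629, (-41 - 167) + 218) = (112*990)/(((-41 - 167) + 218)²) = 110880/((-208 + 218)²) = 110880/(10²) = 110880/100 = 110880*(1/100) = 5544/5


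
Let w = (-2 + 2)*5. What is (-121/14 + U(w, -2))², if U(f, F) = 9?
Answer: 25/196 ≈ 0.12755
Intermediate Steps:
w = 0 (w = 0*5 = 0)
(-121/14 + U(w, -2))² = (-121/14 + 9)² = (5/14)² = 25/196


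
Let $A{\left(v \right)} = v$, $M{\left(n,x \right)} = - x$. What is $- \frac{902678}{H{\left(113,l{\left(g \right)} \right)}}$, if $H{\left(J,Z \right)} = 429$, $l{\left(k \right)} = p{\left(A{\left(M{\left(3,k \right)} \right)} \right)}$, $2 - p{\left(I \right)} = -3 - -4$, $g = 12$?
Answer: $- \frac{902678}{429} \approx -2104.1$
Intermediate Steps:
$p{\left(I \right)} = 1$ ($p{\left(I \right)} = 2 - \left(-3 - -4\right) = 2 - \left(-3 + 4\right) = 2 - 1 = 1$)
$l{\left(k \right)} = 1$
$- \frac{902678}{H{\left(113,l{\left(g \right)} \right)}} = - \frac{902678}{429}$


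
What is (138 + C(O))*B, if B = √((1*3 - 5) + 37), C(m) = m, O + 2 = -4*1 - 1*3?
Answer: 129*√35 ≈ 763.17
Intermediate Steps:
O = -9 (O = -2 + (-4*1 - 1*3) = -2 + (-4 - 3) = -2 - 7 = -9)
B = √35 (B = √((3 - 5) + 37) = √(-2 + 37) = √35 ≈ 5.9161)
(138 + C(O))*B = (138 - 9)*√35 = 129*√35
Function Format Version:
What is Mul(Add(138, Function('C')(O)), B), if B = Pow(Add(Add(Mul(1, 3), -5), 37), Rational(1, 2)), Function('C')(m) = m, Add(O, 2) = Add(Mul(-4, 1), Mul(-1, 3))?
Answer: Mul(129, Pow(35, Rational(1, 2))) ≈ 763.17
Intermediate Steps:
O = -9 (O = Add(-2, Add(Mul(-4, 1), Mul(-1, 3))) = Add(-2, Add(-4, -3)) = Add(-2, -7) = -9)
B = Pow(35, Rational(1, 2)) (B = Pow(Add(Add(3, -5), 37), Rational(1, 2)) = Pow(Add(-2, 37), Rational(1, 2)) = Pow(35, Rational(1, 2)) ≈ 5.9161)
Mul(Add(138, Function('C')(O)), B) = Mul(Add(138, -9), Pow(35, Rational(1, 2))) = Mul(129, Pow(35, Rational(1, 2)))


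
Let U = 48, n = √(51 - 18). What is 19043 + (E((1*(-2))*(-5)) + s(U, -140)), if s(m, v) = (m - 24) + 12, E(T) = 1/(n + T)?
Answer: 1278303/67 - √33/67 ≈ 19079.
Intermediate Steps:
n = √33 ≈ 5.7446
E(T) = 1/(T + √33) (E(T) = 1/(√33 + T) = 1/(T + √33))
s(m, v) = -12 + m (s(m, v) = (-24 + m) + 12 = -12 + m)
19043 + (E((1*(-2))*(-5)) + s(U, -140)) = 19043 + (1/((1*(-2))*(-5) + √33) + (-12 + 48)) = 19043 + (1/(-2*(-5) + √33) + 36) = 19043 + (1/(10 + √33) + 36) = 19043 + (36 + 1/(10 + √33)) = 19079 + 1/(10 + √33)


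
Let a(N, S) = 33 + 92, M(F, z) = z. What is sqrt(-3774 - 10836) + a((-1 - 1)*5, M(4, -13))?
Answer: 125 + I*sqrt(14610) ≈ 125.0 + 120.87*I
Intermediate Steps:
a(N, S) = 125
sqrt(-3774 - 10836) + a((-1 - 1)*5, M(4, -13)) = sqrt(-3774 - 10836) + 125 = sqrt(-14610) + 125 = I*sqrt(14610) + 125 = 125 + I*sqrt(14610)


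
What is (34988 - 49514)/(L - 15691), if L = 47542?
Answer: -1614/3539 ≈ -0.45606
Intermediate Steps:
(34988 - 49514)/(L - 15691) = (34988 - 49514)/(47542 - 15691) = -14526/31851 = -14526*1/31851 = -1614/3539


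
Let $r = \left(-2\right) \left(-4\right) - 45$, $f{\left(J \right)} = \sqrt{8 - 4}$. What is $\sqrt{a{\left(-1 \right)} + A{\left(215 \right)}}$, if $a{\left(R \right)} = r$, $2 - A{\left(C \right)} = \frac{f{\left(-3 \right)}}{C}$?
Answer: $\frac{i \sqrt{1618305}}{215} \approx 5.9169 i$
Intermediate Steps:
$f{\left(J \right)} = 2$ ($f{\left(J \right)} = \sqrt{4} = 2$)
$A{\left(C \right)} = 2 - \frac{2}{C}$
$r = -37$ ($r = 8 - 45 = -37$)
$a{\left(R \right)} = -37$
$\sqrt{a{\left(-1 \right)} + A{\left(215 \right)}} = \sqrt{-37 + \left(2 - \frac{2}{215}\right)} = \sqrt{-37 + \frac{428}{215}} = \sqrt{- \frac{7527}{215}} = \frac{i \sqrt{1618305}}{215}$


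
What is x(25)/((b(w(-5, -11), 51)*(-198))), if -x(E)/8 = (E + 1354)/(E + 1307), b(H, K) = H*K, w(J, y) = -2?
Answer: -1379/3362634 ≈ -0.00041010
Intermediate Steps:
x(E) = -8*(1354 + E)/(1307 + E) (x(E) = -8*(E + 1354)/(E + 1307) = -8*(1354 + E)/(1307 + E))
x(25)/((b(w(-5, -11), 51)*(-198))) = (8*(-1354 - 1*25)/(1307 + 25))/((-2*51*(-198))) = (8*(-1354 - 25)/1332)/((-102*(-198))) = (8*(1/1332)*(-1379))/20196 = -2758/333*1/20196 = -1379/3362634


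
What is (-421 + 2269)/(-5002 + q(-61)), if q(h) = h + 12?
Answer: -1848/5051 ≈ -0.36587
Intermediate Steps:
q(h) = 12 + h
(-421 + 2269)/(-5002 + q(-61)) = (-421 + 2269)/(-5002 + (12 - 61)) = 1848/(-5002 - 49) = 1848/(-5051) = 1848*(-1/5051) = -1848/5051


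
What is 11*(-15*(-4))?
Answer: 660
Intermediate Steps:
11*(-15*(-4)) = 11*60 = 660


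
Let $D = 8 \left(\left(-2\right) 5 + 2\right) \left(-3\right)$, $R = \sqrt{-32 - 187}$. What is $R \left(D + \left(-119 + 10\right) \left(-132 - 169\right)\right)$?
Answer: $33001 i \sqrt{219} \approx 4.8837 \cdot 10^{5} i$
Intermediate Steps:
$R = i \sqrt{219}$ ($R = \sqrt{-219} = i \sqrt{219} \approx 14.799 i$)
$D = 192$ ($D = 8 \left(-10 + 2\right) \left(-3\right) = 8 \left(-8\right) \left(-3\right) = \left(-64\right) \left(-3\right) = 192$)
$R \left(D + \left(-119 + 10\right) \left(-132 - 169\right)\right) = i \sqrt{219} \left(192 + \left(-119 + 10\right) \left(-132 - 169\right)\right) = i \sqrt{219} \left(192 - -32809\right) = i \sqrt{219} \left(192 + 32809\right) = i \sqrt{219} \cdot 33001 = 33001 i \sqrt{219}$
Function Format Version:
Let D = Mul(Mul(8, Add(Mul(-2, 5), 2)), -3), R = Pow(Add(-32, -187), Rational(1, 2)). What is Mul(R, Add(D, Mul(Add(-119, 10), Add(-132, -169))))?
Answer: Mul(33001, I, Pow(219, Rational(1, 2))) ≈ Mul(4.8837e+5, I)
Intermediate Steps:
R = Mul(I, Pow(219, Rational(1, 2))) (R = Pow(-219, Rational(1, 2)) = Mul(I, Pow(219, Rational(1, 2))) ≈ Mul(14.799, I))
D = 192 (D = Mul(Mul(8, Add(-10, 2)), -3) = Mul(Mul(8, -8), -3) = Mul(-64, -3) = 192)
Mul(R, Add(D, Mul(Add(-119, 10), Add(-132, -169)))) = Mul(Mul(I, Pow(219, Rational(1, 2))), Add(192, Mul(Add(-119, 10), Add(-132, -169)))) = Mul(Mul(I, Pow(219, Rational(1, 2))), Add(192, Mul(-109, -301))) = Mul(Mul(I, Pow(219, Rational(1, 2))), Add(192, 32809)) = Mul(Mul(I, Pow(219, Rational(1, 2))), 33001) = Mul(33001, I, Pow(219, Rational(1, 2)))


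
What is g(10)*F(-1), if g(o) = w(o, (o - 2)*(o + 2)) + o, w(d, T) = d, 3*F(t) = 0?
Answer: 0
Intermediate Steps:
F(t) = 0 (F(t) = (⅓)*0 = 0)
g(o) = 2*o (g(o) = o + o = 2*o)
g(10)*F(-1) = (2*10)*0 = 20*0 = 0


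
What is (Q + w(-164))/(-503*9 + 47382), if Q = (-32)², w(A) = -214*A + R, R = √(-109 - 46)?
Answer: 2408/2857 + I*√155/42855 ≈ 0.84284 + 0.00029051*I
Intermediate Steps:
R = I*√155 (R = √(-155) = I*√155 ≈ 12.45*I)
w(A) = -214*A + I*√155
Q = 1024
(Q + w(-164))/(-503*9 + 47382) = (1024 + (-214*(-164) + I*√155))/(-503*9 + 47382) = (1024 + (35096 + I*√155))/(-4527 + 47382) = (36120 + I*√155)/42855 = (36120 + I*√155)*(1/42855) = 2408/2857 + I*√155/42855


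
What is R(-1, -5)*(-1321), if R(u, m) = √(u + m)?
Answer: -1321*I*√6 ≈ -3235.8*I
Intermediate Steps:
R(u, m) = √(m + u)
R(-1, -5)*(-1321) = √(-5 - 1)*(-1321) = √(-6)*(-1321) = (I*√6)*(-1321) = -1321*I*√6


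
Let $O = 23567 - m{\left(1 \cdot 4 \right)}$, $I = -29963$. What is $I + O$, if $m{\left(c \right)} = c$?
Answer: $-6400$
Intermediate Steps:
$O = 23563$ ($O = 23567 - 1 \cdot 4 = 23567 - 4 = 23563$)
$I + O = -29963 + 23563 = -6400$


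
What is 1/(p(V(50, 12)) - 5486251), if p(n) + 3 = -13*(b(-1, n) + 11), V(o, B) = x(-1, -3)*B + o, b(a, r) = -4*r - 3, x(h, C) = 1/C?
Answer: -1/5483966 ≈ -1.8235e-7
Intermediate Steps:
b(a, r) = -3 - 4*r
V(o, B) = o - B/3 (V(o, B) = B/(-3) + o = -B/3 + o = o - B/3)
p(n) = -107 + 52*n (p(n) = -3 - 13*((-3 - 4*n) + 11) = -3 - 13*(8 - 4*n) = -3 + (-104 + 52*n) = -107 + 52*n)
1/(p(V(50, 12)) - 5486251) = 1/((-107 + 52*(50 - ⅓*12)) - 5486251) = 1/((-107 + 52*(50 - 4)) - 5486251) = 1/((-107 + 52*46) - 5486251) = 1/((-107 + 2392) - 5486251) = 1/(2285 - 5486251) = 1/(-5483966) = -1/5483966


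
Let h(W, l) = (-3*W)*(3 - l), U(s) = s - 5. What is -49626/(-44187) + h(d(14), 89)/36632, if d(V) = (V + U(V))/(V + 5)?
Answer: 5800383111/5125750916 ≈ 1.1316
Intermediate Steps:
U(s) = -5 + s
d(V) = (-5 + 2*V)/(5 + V) (d(V) = (V + (-5 + V))/(V + 5) = (-5 + 2*V)/(5 + V))
h(W, l) = -3*W*(3 - l)
-49626/(-44187) + h(d(14), 89)/36632 = -49626/(-44187) + (3*((-5 + 2*14)/(5 + 14))*(-3 + 89))/36632 = -49626*(-1/44187) + (3*((-5 + 28)/19)*86)*(1/36632) = 16542/14729 + (3*((1/19)*23)*86)*(1/36632) = 16542/14729 + (3*(23/19)*86)*(1/36632) = 16542/14729 + (5934/19)*(1/36632) = 16542/14729 + 2967/348004 = 5800383111/5125750916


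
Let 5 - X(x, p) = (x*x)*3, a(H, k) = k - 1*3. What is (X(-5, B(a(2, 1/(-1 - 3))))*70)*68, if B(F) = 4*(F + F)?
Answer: -333200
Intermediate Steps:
a(H, k) = -3 + k (a(H, k) = k - 3 = -3 + k)
B(F) = 8*F (B(F) = 4*(2*F) = 8*F)
X(x, p) = 5 - 3*x² (X(x, p) = 5 - x*x*3 = 5 - x²*3 = 5 - 3*x²)
(X(-5, B(a(2, 1/(-1 - 3))))*70)*68 = ((5 - 3*(-5)²)*70)*68 = ((5 - 3*25)*70)*68 = ((5 - 75)*70)*68 = -70*70*68 = -4900*68 = -333200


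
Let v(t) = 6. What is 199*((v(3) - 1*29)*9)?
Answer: -41193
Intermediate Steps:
199*((v(3) - 1*29)*9) = 199*((6 - 1*29)*9) = 199*((6 - 29)*9) = 199*(-23*9) = 199*(-207) = -41193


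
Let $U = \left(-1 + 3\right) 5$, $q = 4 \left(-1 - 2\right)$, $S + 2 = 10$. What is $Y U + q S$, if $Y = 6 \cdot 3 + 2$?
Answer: $104$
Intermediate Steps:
$S = 8$ ($S = -2 + 10 = 8$)
$q = -12$ ($q = 4 \left(-3\right) = -12$)
$Y = 20$ ($Y = 18 + 2 = 20$)
$U = 10$ ($U = 2 \cdot 5 = 10$)
$Y U + q S = 20 \cdot 10 - 96 = 200 - 96 = 104$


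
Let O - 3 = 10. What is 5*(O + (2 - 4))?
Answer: 55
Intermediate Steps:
O = 13 (O = 3 + 10 = 13)
5*(O + (2 - 4)) = 5*(13 + (2 - 4)) = 5*(13 - 2) = 5*11 = 55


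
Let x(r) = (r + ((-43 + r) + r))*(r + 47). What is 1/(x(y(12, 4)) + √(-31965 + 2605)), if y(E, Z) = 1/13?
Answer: -3594123/7288974059 - 28561*I*√1835/29155896236 ≈ -0.00049309 - 4.1963e-5*I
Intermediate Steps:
y(E, Z) = 1/13
x(r) = (-43 + 3*r)*(47 + r) (x(r) = (r + (-43 + 2*r))*(47 + r) = (-43 + 3*r)*(47 + r))
1/(x(y(12, 4)) + √(-31965 + 2605)) = 1/((-2021 + 3*(1/13)² + 98*(1/13)) + √(-31965 + 2605)) = 1/((-2021 + 3*(1/169) + 98/13) + √(-29360)) = 1/((-2021 + 3/169 + 98/13) + 4*I*√1835) = 1/(-340272/169 + 4*I*√1835)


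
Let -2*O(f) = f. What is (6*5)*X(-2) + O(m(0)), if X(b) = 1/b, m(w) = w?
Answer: -15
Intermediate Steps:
O(f) = -f/2
(6*5)*X(-2) + O(m(0)) = (6*5)/(-2) - ½*0 = 30*(-½) + 0 = -15 + 0 = -15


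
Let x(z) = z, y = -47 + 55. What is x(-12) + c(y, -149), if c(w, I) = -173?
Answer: -185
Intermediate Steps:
y = 8
x(-12) + c(y, -149) = -12 - 173 = -185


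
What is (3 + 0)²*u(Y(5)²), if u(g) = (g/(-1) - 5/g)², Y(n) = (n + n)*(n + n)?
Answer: 3600000360000009/4000000 ≈ 9.0000e+8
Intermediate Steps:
Y(n) = 4*n² (Y(n) = (2*n)*(2*n) = 4*n²)
u(g) = (-g - 5/g)² (u(g) = (g*(-1) - 5/g)² = (-g - 5/g)²)
(3 + 0)²*u(Y(5)²) = (3 + 0)²*((5 + ((4*5²)²)²)²/((4*5²)²)²) = 3²*((5 + ((4*25)²)²)²/((4*25)²)²) = 9*((5 + (100²)²)²/(100²)²) = 9*((5 + 10000²)²/10000²) = 9*((5 + 100000000)²/100000000) = 9*((1/100000000)*100000005²) = 9*((1/100000000)*10000001000000025) = 9*(400000040000001/4000000) = 3600000360000009/4000000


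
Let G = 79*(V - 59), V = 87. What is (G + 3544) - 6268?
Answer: -512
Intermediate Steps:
G = 2212 (G = 79*(87 - 59) = 79*28 = 2212)
(G + 3544) - 6268 = (2212 + 3544) - 6268 = 5756 - 6268 = -512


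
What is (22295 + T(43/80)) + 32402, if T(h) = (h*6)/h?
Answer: 54703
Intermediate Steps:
T(h) = 6 (T(h) = (6*h)/h = 6)
(22295 + T(43/80)) + 32402 = (22295 + 6) + 32402 = 22301 + 32402 = 54703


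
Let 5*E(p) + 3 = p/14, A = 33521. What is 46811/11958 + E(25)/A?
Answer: 27460100971/7014772065 ≈ 3.9146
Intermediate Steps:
E(p) = -⅗ + p/70 (E(p) = -⅗ + (p/14)/5 = -⅗ + p/70)
46811/11958 + E(25)/A = 46811/11958 + (-⅗ + (1/70)*25)/33521 = 46811*(1/11958) + (-⅗ + 5/14)*(1/33521) = 46811/11958 - 17/70*1/33521 = 46811/11958 - 17/2346470 = 27460100971/7014772065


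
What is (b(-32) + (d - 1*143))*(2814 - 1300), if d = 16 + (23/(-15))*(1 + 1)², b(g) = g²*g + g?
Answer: -747911458/15 ≈ -4.9861e+7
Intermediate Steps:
b(g) = g + g³ (b(g) = g³ + g = g + g³)
d = 148/15 (d = 16 + (23*(-1/15))*2² = 16 - 23/15*4 = 16 - 92/15 = 148/15 ≈ 9.8667)
(b(-32) + (d - 1*143))*(2814 - 1300) = ((-32 + (-32)³) + (148/15 - 1*143))*(2814 - 1300) = ((-32 - 32768) + (148/15 - 143))*1514 = (-32800 - 1997/15)*1514 = -493997/15*1514 = -747911458/15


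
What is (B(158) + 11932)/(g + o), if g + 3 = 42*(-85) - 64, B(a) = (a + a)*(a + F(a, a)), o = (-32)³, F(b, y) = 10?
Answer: -13004/7281 ≈ -1.7860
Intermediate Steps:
o = -32768
B(a) = 2*a*(10 + a) (B(a) = (a + a)*(a + 10) = (2*a)*(10 + a) = 2*a*(10 + a))
g = -3637 (g = -3 + (42*(-85) - 64) = -3 + (-3570 - 64) = -3 - 3634 = -3637)
(B(158) + 11932)/(g + o) = (2*158*(10 + 158) + 11932)/(-3637 - 32768) = (2*158*168 + 11932)/(-36405) = (53088 + 11932)*(-1/36405) = 65020*(-1/36405) = -13004/7281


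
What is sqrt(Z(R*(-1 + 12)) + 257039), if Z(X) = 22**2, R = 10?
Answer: sqrt(257523) ≈ 507.47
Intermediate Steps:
Z(X) = 484
sqrt(Z(R*(-1 + 12)) + 257039) = sqrt(484 + 257039) = sqrt(257523)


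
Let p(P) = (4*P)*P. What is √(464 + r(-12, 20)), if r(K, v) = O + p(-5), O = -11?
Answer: √553 ≈ 23.516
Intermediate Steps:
p(P) = 4*P²
r(K, v) = 89 (r(K, v) = -11 + 4*(-5)² = -11 + 4*25 = -11 + 100 = 89)
√(464 + r(-12, 20)) = √(464 + 89) = √553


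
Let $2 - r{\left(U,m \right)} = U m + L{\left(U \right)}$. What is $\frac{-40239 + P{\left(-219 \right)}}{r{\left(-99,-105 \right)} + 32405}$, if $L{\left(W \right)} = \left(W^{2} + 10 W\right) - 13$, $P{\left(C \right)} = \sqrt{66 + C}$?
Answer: $- \frac{40239}{13214} + \frac{3 i \sqrt{17}}{13214} \approx -3.0452 + 0.00093608 i$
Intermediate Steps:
$L{\left(W \right)} = -13 + W^{2} + 10 W$
$r{\left(U,m \right)} = 15 - U^{2} - 10 U - U m$ ($r{\left(U,m \right)} = 2 - \left(U m + \left(-13 + U^{2} + 10 U\right)\right) = 2 - \left(-13 + U^{2} + 10 U + U m\right) = 15 - U^{2} - 10 U - U m$)
$\frac{-40239 + P{\left(-219 \right)}}{r{\left(-99,-105 \right)} + 32405} = \frac{-40239 + \sqrt{66 - 219}}{\left(15 - \left(-99\right)^{2} - -990 - \left(-99\right) \left(-105\right)\right) + 32405} = \frac{-40239 + \sqrt{-153}}{\left(15 - 9801 + 990 - 10395\right) + 32405} = \frac{-40239 + 3 i \sqrt{17}}{\left(15 - 9801 + 990 - 10395\right) + 32405} = \frac{-40239 + 3 i \sqrt{17}}{-19191 + 32405} = \frac{-40239 + 3 i \sqrt{17}}{13214} = \left(-40239 + 3 i \sqrt{17}\right) \frac{1}{13214} = - \frac{40239}{13214} + \frac{3 i \sqrt{17}}{13214}$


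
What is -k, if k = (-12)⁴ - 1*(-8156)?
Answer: -28892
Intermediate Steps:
k = 28892 (k = 20736 + 8156 = 28892)
-k = -1*28892 = -28892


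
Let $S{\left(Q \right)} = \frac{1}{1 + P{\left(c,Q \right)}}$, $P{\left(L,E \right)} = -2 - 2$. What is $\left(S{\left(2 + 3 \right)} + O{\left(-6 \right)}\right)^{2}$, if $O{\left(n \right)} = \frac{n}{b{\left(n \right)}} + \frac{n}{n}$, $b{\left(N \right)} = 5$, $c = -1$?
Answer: $\frac{64}{225} \approx 0.28444$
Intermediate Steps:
$O{\left(n \right)} = 1 + \frac{n}{5}$ ($O{\left(n \right)} = \frac{n}{5} + \frac{n}{n} = n \frac{1}{5} + 1 = \frac{n}{5} + 1 = 1 + \frac{n}{5}$)
$P{\left(L,E \right)} = -4$
$S{\left(Q \right)} = - \frac{1}{3}$ ($S{\left(Q \right)} = \frac{1}{1 - 4} = \frac{1}{-3} = - \frac{1}{3}$)
$\left(S{\left(2 + 3 \right)} + O{\left(-6 \right)}\right)^{2} = \left(- \frac{1}{3} + \left(1 + \frac{1}{5} \left(-6\right)\right)\right)^{2} = \left(- \frac{1}{3} + \left(1 - \frac{6}{5}\right)\right)^{2} = \left(- \frac{1}{3} - \frac{1}{5}\right)^{2} = \left(- \frac{8}{15}\right)^{2} = \frac{64}{225}$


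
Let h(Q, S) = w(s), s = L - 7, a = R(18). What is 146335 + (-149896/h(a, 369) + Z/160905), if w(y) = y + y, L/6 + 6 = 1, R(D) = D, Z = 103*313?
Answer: 883263928258/5953485 ≈ 1.4836e+5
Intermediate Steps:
Z = 32239
L = -30 (L = -36 + 6*1 = -36 + 6 = -30)
a = 18
s = -37 (s = -30 - 7 = -37)
w(y) = 2*y
h(Q, S) = -74 (h(Q, S) = 2*(-37) = -74)
146335 + (-149896/h(a, 369) + Z/160905) = 146335 + (-149896/(-74) + 32239/160905) = 146335 + (-149896*(-1/74) + 32239*(1/160905)) = 146335 + (74948/37 + 32239/160905) = 146335 + 12060700783/5953485 = 883263928258/5953485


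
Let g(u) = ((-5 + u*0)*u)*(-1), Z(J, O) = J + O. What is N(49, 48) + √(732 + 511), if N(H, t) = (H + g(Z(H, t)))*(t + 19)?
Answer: 35778 + √1243 ≈ 35813.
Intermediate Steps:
g(u) = 5*u (g(u) = ((-5 + 0)*u)*(-1) = -5*u*(-1) = 5*u)
N(H, t) = (19 + t)*(5*t + 6*H) (N(H, t) = (H + 5*(H + t))*(t + 19) = (H + (5*H + 5*t))*(19 + t) = (5*t + 6*H)*(19 + t) = (19 + t)*(5*t + 6*H))
N(49, 48) + √(732 + 511) = (95*48 + 114*49 + 49*48 + 5*48*(49 + 48)) + √(732 + 511) = (4560 + 5586 + 2352 + 5*48*97) + √1243 = (4560 + 5586 + 2352 + 23280) + √1243 = 35778 + √1243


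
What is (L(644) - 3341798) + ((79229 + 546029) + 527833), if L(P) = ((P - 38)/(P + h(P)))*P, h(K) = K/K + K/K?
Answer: -706757229/323 ≈ -2.1881e+6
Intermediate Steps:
h(K) = 2 (h(K) = 1 + 1 = 2)
L(P) = P*(-38 + P)/(2 + P) (L(P) = ((P - 38)/(P + 2))*P = ((-38 + P)/(2 + P))*P = P*(-38 + P)/(2 + P))
(L(644) - 3341798) + ((79229 + 546029) + 527833) = (644*(-38 + 644)/(2 + 644) - 3341798) + ((79229 + 546029) + 527833) = (644*606/646 - 3341798) + (625258 + 527833) = (644*(1/646)*606 - 3341798) + 1153091 = (195132/323 - 3341798) + 1153091 = -1079205622/323 + 1153091 = -706757229/323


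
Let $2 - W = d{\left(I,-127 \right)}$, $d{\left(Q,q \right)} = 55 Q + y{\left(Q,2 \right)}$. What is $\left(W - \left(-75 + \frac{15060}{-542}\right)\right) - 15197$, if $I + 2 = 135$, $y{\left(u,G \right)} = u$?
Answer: $- \frac{6108398}{271} \approx -22540.0$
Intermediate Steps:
$I = 133$ ($I = -2 + 135 = 133$)
$d{\left(Q,q \right)} = 56 Q$ ($d{\left(Q,q \right)} = 55 Q + Q = 56 Q$)
$W = -7446$ ($W = 2 - 56 \cdot 133 = 2 - 7448 = -7446$)
$\left(W - \left(-75 + \frac{15060}{-542}\right)\right) - 15197 = \left(-7446 - \left(-75 + \frac{15060}{-542}\right)\right) - 15197 = \left(-7446 + \left(\left(-15060\right) \left(- \frac{1}{542}\right) + 75\right)\right) - 15197 = \left(-7446 + \left(\frac{7530}{271} + 75\right)\right) - 15197 = \left(-7446 + \frac{27855}{271}\right) - 15197 = - \frac{1990011}{271} - 15197 = - \frac{6108398}{271}$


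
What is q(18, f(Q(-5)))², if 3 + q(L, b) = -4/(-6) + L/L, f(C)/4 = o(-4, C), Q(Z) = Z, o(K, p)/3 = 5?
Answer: 16/9 ≈ 1.7778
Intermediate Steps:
o(K, p) = 15 (o(K, p) = 3*5 = 15)
f(C) = 60 (f(C) = 4*15 = 60)
q(L, b) = -4/3 (q(L, b) = -3 + (-4/(-6) + L/L) = -3 + (-4*(-⅙) + 1) = -3 + (⅔ + 1) = -3 + 5/3 = -4/3)
q(18, f(Q(-5)))² = (-4/3)² = 16/9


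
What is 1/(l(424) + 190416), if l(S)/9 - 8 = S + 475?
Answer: 1/198579 ≈ 5.0358e-6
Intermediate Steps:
l(S) = 4347 + 9*S (l(S) = 72 + 9*(S + 475) = 72 + 9*(475 + S) = 72 + (4275 + 9*S) = 4347 + 9*S)
1/(l(424) + 190416) = 1/((4347 + 9*424) + 190416) = 1/((4347 + 3816) + 190416) = 1/(8163 + 190416) = 1/198579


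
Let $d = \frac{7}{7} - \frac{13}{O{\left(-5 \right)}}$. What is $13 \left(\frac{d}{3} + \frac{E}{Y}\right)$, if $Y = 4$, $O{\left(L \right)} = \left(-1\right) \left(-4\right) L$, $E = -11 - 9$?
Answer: $- \frac{1157}{20} \approx -57.85$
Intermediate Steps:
$E = -20$ ($E = -11 - 9 = -20$)
$O{\left(L \right)} = 4 L$
$d = \frac{33}{20}$ ($d = \frac{7}{7} - \frac{13}{4 \left(-5\right)} = 7 \cdot \frac{1}{7} - \frac{13}{-20} = 1 - - \frac{13}{20} = 1 + \frac{13}{20} = \frac{33}{20} \approx 1.65$)
$13 \left(\frac{d}{3} + \frac{E}{Y}\right) = 13 \left(\frac{33}{20 \cdot 3} - \frac{20}{4}\right) = 13 \left(\frac{33}{20} \cdot \frac{1}{3} - 5\right) = 13 \left(\frac{11}{20} - 5\right) = 13 \left(- \frac{89}{20}\right) = - \frac{1157}{20}$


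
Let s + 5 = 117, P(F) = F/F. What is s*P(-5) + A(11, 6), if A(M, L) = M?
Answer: 123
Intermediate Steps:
P(F) = 1
s = 112 (s = -5 + 117 = 112)
s*P(-5) + A(11, 6) = 112*1 + 11 = 112 + 11 = 123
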